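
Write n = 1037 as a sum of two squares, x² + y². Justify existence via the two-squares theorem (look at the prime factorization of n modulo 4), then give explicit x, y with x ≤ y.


Step 1: Factor n = 1037 = 17 · 61.
Step 2: Check the mod-4 condition on each prime factor: 17 ≡ 1 (mod 4), exponent 1; 61 ≡ 1 (mod 4), exponent 1.
All primes ≡ 3 (mod 4) appear to even exponent (or don't appear), so by the two-squares theorem n IS expressible as a sum of two squares.
Step 3: Build a representation. Here n = 17 · 61 is a product of primes ≡ 1 (mod 4). Each prime p ≡ 1 (mod 4) is itself a sum of two squares; find a² by testing p − a² for a perfect square:
  17: 17 − 1² = 16 = 4² ⇒ 17 = 1² + 4².
  61: 61 − 1² = 60, 61 − 2² = 57, 61 − 3² = 52, 61 − 4² = 45, 61 − 5² = 36 = 6² ⇒ 61 = 5² + 6².
  Combine using the Brahmagupta–Fibonacci identity (a² + b²)(c² + d²) = (ac − bd)² + (ad + bc)² = (ac + bd)² + (ad − bc)²:
  17 · 61 = 1037: from (1² + 4²)(5² + 6²), take (1·5 − 4·6, 1·6 + 4·5) = (5 − 24, 6 + 20) = (-19, 26); dropping signs (only squares matter) gives (19, 26); check 19² + 26² = 361 + 676 = 1037 ✓.
Step 4: Order so x ≤ y and verify: 19² + 26² = 361 + 676 = 1037 = n. ✓

n = 1037 = 19² + 26² (one valid representation with x ≤ y).


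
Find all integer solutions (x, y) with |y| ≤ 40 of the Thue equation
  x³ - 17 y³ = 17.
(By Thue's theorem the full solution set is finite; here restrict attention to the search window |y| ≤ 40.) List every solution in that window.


The equation is x³ - 17y³ = 17. For fixed y, x³ = 17·y³ + 17, so a solution requires the RHS to be a perfect cube.
Strategy: iterate y from -40 to 40, compute RHS = 17·y³ + 17, and check whether it is a (positive or negative) perfect cube.
Check small values of y:
  y = 0: RHS = 17 is not a perfect cube.
  y = 1: RHS = 34 is not a perfect cube.
  y = -1: RHS = 0 = (0)³ ⇒ x = 0 works.
  y = 2: RHS = 153 is not a perfect cube.
  y = -2: RHS = -119 is not a perfect cube.
  y = 3: RHS = 476 is not a perfect cube.
  y = -3: RHS = -442 is not a perfect cube.
Continuing the search up to |y| = 40 finds no further solutions beyond those listed.
Collected solutions: (0, -1).

Solutions (with |y| ≤ 40): (0, -1).


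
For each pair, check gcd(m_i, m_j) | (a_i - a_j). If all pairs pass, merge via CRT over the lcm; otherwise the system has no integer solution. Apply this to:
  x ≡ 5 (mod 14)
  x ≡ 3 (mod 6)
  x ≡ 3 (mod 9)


Moduli 14, 6, 9 are not pairwise coprime, so CRT works modulo lcm(m_i) when all pairwise compatibility conditions hold.
Pairwise compatibility: gcd(m_i, m_j) must divide a_i - a_j for every pair.
Merge one congruence at a time:
  Start: x ≡ 5 (mod 14).
  Combine with x ≡ 3 (mod 6): gcd(14, 6) = 2; 3 - 5 = -2, which IS divisible by 2, so compatible.
    Write x = 5 + 14·t and substitute into x ≡ 3 (mod 6): 14·t ≡ 3 − 5 = -2 (mod 6).
    Divide the congruence (and modulus) by g = 2: 7·t ≡ -1 (mod 3).
    Reduce coefficients mod 3: 1·t ≡ 2 (mod 3).
    So t ≡ 2 (mod 3).
    Then x = 5 + 14·2 = 33, valid modulo lcm(14, 6) = 42: x ≡ 33 (mod 42).
  Combine with x ≡ 3 (mod 9): gcd(42, 9) = 3; 3 - 33 = -30, which IS divisible by 3, so compatible.
    Write x = 33 + 42·t and substitute into x ≡ 3 (mod 9): 42·t ≡ 3 − 33 = -30 (mod 9).
    Divide the congruence (and modulus) by g = 3: 14·t ≡ -10 (mod 3).
    Reduce coefficients mod 3: 2·t ≡ 2 (mod 3).
    The inverse of 2 mod 3 is 2 (since 2·2 = 4 = 1·3 + 1), so t ≡ 2·2 = 4 ≡ 1 (mod 3).
    Then x = 33 + 42·1 = 75, valid modulo lcm(42, 9) = 126: x ≡ 75 (mod 126).
Verify: 75 mod 14 = 5, 75 mod 6 = 3, 75 mod 9 = 3.

x ≡ 75 (mod 126).


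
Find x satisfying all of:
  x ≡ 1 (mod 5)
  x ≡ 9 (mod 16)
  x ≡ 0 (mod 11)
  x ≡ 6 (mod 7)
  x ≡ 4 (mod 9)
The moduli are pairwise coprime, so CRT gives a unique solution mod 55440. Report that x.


Product of moduli M = 5 · 16 · 11 · 7 · 9 = 55440.
Merge one congruence at a time:
  Start: x ≡ 1 (mod 5).
  Combine with x ≡ 9 (mod 16); new modulus lcm = 80.
    Write x = 1 + 5·t and substitute into x ≡ 9 (mod 16): 5·t ≡ 9 − 1 = 8 (mod 16).
    The inverse of 5 mod 16 is 13 (since 5·13 = 65 = 4·16 + 1), so t ≡ 13·8 = 104 ≡ 8 (mod 16).
    Then x = 1 + 5·8 = 41, valid modulo lcm(5, 16) = 80: x ≡ 41 (mod 80).
  Combine with x ≡ 0 (mod 11); new modulus lcm = 880.
    Write x = 41 + 80·t and substitute into x ≡ 0 (mod 11): 80·t ≡ 0 − 41 = -41 (mod 11).
    Reduce coefficients mod 11: 3·t ≡ 3 (mod 11).
    The inverse of 3 mod 11 is 4 (since 3·4 = 12 = 1·11 + 1), so t ≡ 4·3 = 12 ≡ 1 (mod 11).
    Then x = 41 + 80·1 = 121, valid modulo lcm(80, 11) = 880: x ≡ 121 (mod 880).
  Combine with x ≡ 6 (mod 7); new modulus lcm = 6160.
    Write x = 121 + 880·t and substitute into x ≡ 6 (mod 7): 880·t ≡ 6 − 121 = -115 (mod 7).
    Reduce coefficients mod 7: 5·t ≡ 4 (mod 7).
    The inverse of 5 mod 7 is 3 (since 5·3 = 15 = 2·7 + 1), so t ≡ 3·4 = 12 ≡ 5 (mod 7).
    Then x = 121 + 880·5 = 4521, valid modulo lcm(880, 7) = 6160: x ≡ 4521 (mod 6160).
  Combine with x ≡ 4 (mod 9); new modulus lcm = 55440.
    Write x = 4521 + 6160·t and substitute into x ≡ 4 (mod 9): 6160·t ≡ 4 − 4521 = -4517 (mod 9).
    Reduce coefficients mod 9: 4·t ≡ 1 (mod 9).
    The inverse of 4 mod 9 is 7 (since 4·7 = 28 = 3·9 + 1), so t ≡ 7·1 = 7 ≡ 7 (mod 9).
    Then x = 4521 + 6160·7 = 47641, valid modulo lcm(6160, 9) = 55440: x ≡ 47641 (mod 55440).
Verify against each original: 47641 mod 5 = 1, 47641 mod 16 = 9, 47641 mod 11 = 0, 47641 mod 7 = 6, 47641 mod 9 = 4.

x ≡ 47641 (mod 55440).


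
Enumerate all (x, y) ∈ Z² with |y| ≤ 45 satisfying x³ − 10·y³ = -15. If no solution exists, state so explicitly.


The equation is x³ - 10y³ = -15. For fixed y, x³ = 10·y³ − 15, so a solution requires the RHS to be a perfect cube.
Strategy: iterate y from -45 to 45, compute RHS = 10·y³ − 15, and check whether it is a (positive or negative) perfect cube.
Check small values of y:
  y = 0: RHS = -15 is not a perfect cube.
  y = 1: RHS = -5 is not a perfect cube.
  y = -1: RHS = -25 is not a perfect cube.
  y = 2: RHS = 65 is not a perfect cube.
  y = -2: RHS = -95 is not a perfect cube.
  y = 3: RHS = 255 is not a perfect cube.
  y = -3: RHS = -285 is not a perfect cube.
Continuing the search up to |y| = 45 finds no solutions either.
No (x, y) in the scanned range satisfies the equation.

No integer solutions with |y| ≤ 45.


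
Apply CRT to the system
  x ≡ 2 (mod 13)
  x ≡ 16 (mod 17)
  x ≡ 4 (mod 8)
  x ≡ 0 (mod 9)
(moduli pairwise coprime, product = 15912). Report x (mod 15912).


Product of moduli M = 13 · 17 · 8 · 9 = 15912.
Merge one congruence at a time:
  Start: x ≡ 2 (mod 13).
  Combine with x ≡ 16 (mod 17); new modulus lcm = 221.
    Write x = 2 + 13·t and substitute into x ≡ 16 (mod 17): 13·t ≡ 16 − 2 = 14 (mod 17).
    The inverse of 13 mod 17 is 4 (since 13·4 = 52 = 3·17 + 1), so t ≡ 4·14 = 56 ≡ 5 (mod 17).
    Then x = 2 + 13·5 = 67, valid modulo lcm(13, 17) = 221: x ≡ 67 (mod 221).
  Combine with x ≡ 4 (mod 8); new modulus lcm = 1768.
    Write x = 67 + 221·t and substitute into x ≡ 4 (mod 8): 221·t ≡ 4 − 67 = -63 (mod 8).
    Reduce coefficients mod 8: 5·t ≡ 1 (mod 8).
    The inverse of 5 mod 8 is 5 (since 5·5 = 25 = 3·8 + 1), so t ≡ 5·1 = 5 ≡ 5 (mod 8).
    Then x = 67 + 221·5 = 1172, valid modulo lcm(221, 8) = 1768: x ≡ 1172 (mod 1768).
  Combine with x ≡ 0 (mod 9); new modulus lcm = 15912.
    Write x = 1172 + 1768·t and substitute into x ≡ 0 (mod 9): 1768·t ≡ 0 − 1172 = -1172 (mod 9).
    Reduce coefficients mod 9: 4·t ≡ 7 (mod 9).
    The inverse of 4 mod 9 is 7 (since 4·7 = 28 = 3·9 + 1), so t ≡ 7·7 = 49 ≡ 4 (mod 9).
    Then x = 1172 + 1768·4 = 8244, valid modulo lcm(1768, 9) = 15912: x ≡ 8244 (mod 15912).
Verify against each original: 8244 mod 13 = 2, 8244 mod 17 = 16, 8244 mod 8 = 4, 8244 mod 9 = 0.

x ≡ 8244 (mod 15912).


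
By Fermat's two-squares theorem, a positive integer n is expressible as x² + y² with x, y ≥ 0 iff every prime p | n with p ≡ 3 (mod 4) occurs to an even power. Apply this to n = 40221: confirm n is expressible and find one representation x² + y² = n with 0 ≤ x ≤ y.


Step 1: Factor n = 40221 = 3^2 · 41 · 109.
Step 2: Check the mod-4 condition on each prime factor: 3 ≡ 3 (mod 4), exponent 2 (must be even); 41 ≡ 1 (mod 4), exponent 1; 109 ≡ 1 (mod 4), exponent 1.
All primes ≡ 3 (mod 4) appear to even exponent (or don't appear), so by the two-squares theorem n IS expressible as a sum of two squares.
Step 3: Build a representation. Group n = k² · m with k = 3 and m = 41 · 109 = 4469 (a product of primes ≡ 1 (mod 4)); a representation of m scales to one of n via (k·x)² + (k·y)² = k²(x² + y²). Each prime p ≡ 1 (mod 4) is itself a sum of two squares; find a² by testing p − a² for a perfect square:
  41: 41 − 1² = 40, 41 − 2² = 37, 41 − 3² = 32, 41 − 4² = 25 = 5² ⇒ 41 = 4² + 5².
  109: 109 − 1² = 108, 109 − 2² = 105, 109 − 3² = 100 = 10² ⇒ 109 = 3² + 10².
  Combine using the Brahmagupta–Fibonacci identity (a² + b²)(c² + d²) = (ac − bd)² + (ad + bc)² = (ac + bd)² + (ad − bc)²:
  41 · 109 = 4469: from (4² + 5²)(3² + 10²), take (4·3 − 5·10, 4·10 + 5·3) = (12 − 50, 40 + 15) = (-38, 55); dropping signs (only squares matter) gives (38, 55); check 38² + 55² = 1444 + 3025 = 4469 ✓.
  Scale by k = 3: (3·38, 3·55) = (114, 165).
Step 4: Order so x ≤ y and verify: 114² + 165² = 12996 + 27225 = 40221 = n. ✓

n = 40221 = 114² + 165² (one valid representation with x ≤ y).


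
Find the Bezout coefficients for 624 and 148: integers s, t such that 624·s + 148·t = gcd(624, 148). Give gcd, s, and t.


Euclidean algorithm on (624, 148) — divide until remainder is 0:
  624 = 4 · 148 + 32
  148 = 4 · 32 + 20
  32 = 1 · 20 + 12
  20 = 1 · 12 + 8
  12 = 1 · 8 + 4
  8 = 2 · 4 + 0
gcd(624, 148) = 4.
Track Bezout coefficients alongside the remainders: start with r₀ = 624 = a·1 + b·0 (s = 1, t = 0) and r₁ = 148 = a·0 + b·1 (s = 0, t = 1); each new remainder r_{k+1} = r_{k-1} − q_k·r_k inherits s_{k+1} = s_{k-1} − q_k·s_k, t_{k+1} = t_{k-1} − q_k·t_k, so r_k = a·s_k + b·t_k at every step:
  q = 4: r = 32, s = 1 − 4·0 = 1, t = 0 − 4·1 = -4  (check: 624·1 + 148·(-4) = 32)
  q = 4: r = 20, s = 0 − 4·1 = -4, t = 1 − 4·(-4) = 17  (check: 624·(-4) + 148·17 = 20)
  q = 1: r = 12, s = 1 − 1·(-4) = 5, t = -4 − 1·17 = -21  (check: 624·5 + 148·(-21) = 12)
  q = 1: r = 8, s = -4 − 1·5 = -9, t = 17 − 1·(-21) = 38  (check: 624·(-9) + 148·38 = 8)
  q = 1: r = 4, s = 5 − 1·(-9) = 14, t = -21 − 1·38 = -59  (check: 624·14 + 148·(-59) = 4)
The row with r = 4 (the gcd) gives the Bezout coefficients s = 14, t = -59.
Result: 624 · (14) + 148 · (-59) = 4.

gcd(624, 148) = 4; s = 14, t = -59 (check: 624·14 + 148·(-59) = 4).


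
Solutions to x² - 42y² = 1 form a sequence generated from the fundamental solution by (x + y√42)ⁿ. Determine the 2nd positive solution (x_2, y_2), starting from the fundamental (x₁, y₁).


Step 1: Find the fundamental solution (x₁, y₁) of x² - 42y² = 1.
  Expand √42 as a continued fraction. a₀ = ⌊√42⌋ = 6; iterate m_{k+1} = d_k·a_k − m_k, d_{k+1} = (42 − m_{k+1}²)/d_k, a_{k+1} = ⌊(a₀ + m_{k+1})/d_{k+1}⌋ (starting m₀ = 0, d₀ = 1), with convergents p_k = a_k·p_{k-1} + p_{k-2}, q_k = a_k·q_{k-1} + q_{k-2} (p₋₁ = 1, q₋₁ = 0):
  k = 0: a₀ = 6; p₀/q₀ = 6/1; p₀² − 42·q₀² = 36 − 42 = -6.
  k = 1: m = 6, d = 6, a = ⌊(6 + 6)/6⌋ = 2; p/q = (2·6 + 1)/(2·1 + 0) = 13/2; p² − 42·q² = 169 − 168 = 1.
  The first convergent with p² − 42·q² = 1 gives the fundamental solution (x₁, y₁) = (13, 2).
Step 2: Apply the recurrence (x_{n+1}, y_{n+1}) = (x₁x_n + 42y₁y_n, x₁y_n + y₁x_n) repeatedly.
  From (x_1, y_1) = (13, 2): x_2 = 13·13 + 42·2·2 = 337; y_2 = 13·2 + 2·13 = 52.
Step 3: Verify x_2² - 42·y_2² = 113569 - 113568 = 1 (should be 1). ✓

(x_1, y_1) = (13, 2); (x_2, y_2) = (337, 52).


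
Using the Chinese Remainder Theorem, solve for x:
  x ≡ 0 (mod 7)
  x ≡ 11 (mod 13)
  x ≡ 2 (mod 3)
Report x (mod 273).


Moduli 7, 13, 3 are pairwise coprime; by CRT there is a unique solution modulo M = 7 · 13 · 3 = 273.
Solve pairwise, accumulating the modulus:
  Start with x ≡ 0 (mod 7).
  Combine with x ≡ 11 (mod 13): since gcd(7, 13) = 1, we get a unique residue mod 91.
    Write x = 0 + 7·t and substitute into x ≡ 11 (mod 13): 7·t ≡ 11 − 0 = 11 (mod 13).
    The inverse of 7 mod 13 is 2 (since 7·2 = 14 = 1·13 + 1), so t ≡ 2·11 = 22 ≡ 9 (mod 13).
    Then x = 0 + 7·9 = 63, valid modulo lcm(7, 13) = 91: x ≡ 63 (mod 91).
  Combine with x ≡ 2 (mod 3): since gcd(91, 3) = 1, we get a unique residue mod 273.
    Write x = 63 + 91·t and substitute into x ≡ 2 (mod 3): 91·t ≡ 2 − 63 = -61 (mod 3).
    Reduce coefficients mod 3: 1·t ≡ 2 (mod 3).
    So t ≡ 2 (mod 3).
    Then x = 63 + 91·2 = 245, valid modulo lcm(91, 3) = 273: x ≡ 245 (mod 273).
Verify: 245 mod 7 = 0 ✓, 245 mod 13 = 11 ✓, 245 mod 3 = 2 ✓.

x ≡ 245 (mod 273).


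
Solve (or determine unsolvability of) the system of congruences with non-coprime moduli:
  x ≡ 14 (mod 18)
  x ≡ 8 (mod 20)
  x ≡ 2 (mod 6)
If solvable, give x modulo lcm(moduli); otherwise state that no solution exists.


Moduli 18, 20, 6 are not pairwise coprime, so CRT works modulo lcm(m_i) when all pairwise compatibility conditions hold.
Pairwise compatibility: gcd(m_i, m_j) must divide a_i - a_j for every pair.
Merge one congruence at a time:
  Start: x ≡ 14 (mod 18).
  Combine with x ≡ 8 (mod 20): gcd(18, 20) = 2; 8 - 14 = -6, which IS divisible by 2, so compatible.
    Write x = 14 + 18·t and substitute into x ≡ 8 (mod 20): 18·t ≡ 8 − 14 = -6 (mod 20).
    Divide the congruence (and modulus) by g = 2: 9·t ≡ -3 (mod 10).
    Reduce coefficients mod 10: 9·t ≡ 7 (mod 10).
    The inverse of 9 mod 10 is 9 (since 9·9 = 81 = 8·10 + 1), so t ≡ 9·7 = 63 ≡ 3 (mod 10).
    Then x = 14 + 18·3 = 68, valid modulo lcm(18, 20) = 180: x ≡ 68 (mod 180).
  Combine with x ≡ 2 (mod 6): gcd(180, 6) = 6; 2 - 68 = -66, which IS divisible by 6, so compatible.
    Write x = 68 + 180·t and substitute into x ≡ 2 (mod 6): 180·t ≡ 2 − 68 = -66 (mod 6).
    Divide the congruence (and modulus) by g = 6: 30·t ≡ -11 (mod 1).
    Modulo 1 every t works; take t = 0.
    Then x = 68 + 180·0 = 68, valid modulo lcm(180, 6) = 180: x ≡ 68 (mod 180).
Verify: 68 mod 18 = 14, 68 mod 20 = 8, 68 mod 6 = 2.

x ≡ 68 (mod 180).


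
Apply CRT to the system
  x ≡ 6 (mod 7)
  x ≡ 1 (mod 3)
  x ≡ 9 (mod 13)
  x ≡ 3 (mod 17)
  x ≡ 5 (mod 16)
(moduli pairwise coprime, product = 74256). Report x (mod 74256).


Product of moduli M = 7 · 3 · 13 · 17 · 16 = 74256.
Merge one congruence at a time:
  Start: x ≡ 6 (mod 7).
  Combine with x ≡ 1 (mod 3); new modulus lcm = 21.
    Write x = 6 + 7·t and substitute into x ≡ 1 (mod 3): 7·t ≡ 1 − 6 = -5 (mod 3).
    Reduce coefficients mod 3: 1·t ≡ 1 (mod 3).
    So t ≡ 1 (mod 3).
    Then x = 6 + 7·1 = 13, valid modulo lcm(7, 3) = 21: x ≡ 13 (mod 21).
  Combine with x ≡ 9 (mod 13); new modulus lcm = 273.
    Write x = 13 + 21·t and substitute into x ≡ 9 (mod 13): 21·t ≡ 9 − 13 = -4 (mod 13).
    Reduce coefficients mod 13: 8·t ≡ 9 (mod 13).
    The inverse of 8 mod 13 is 5 (since 8·5 = 40 = 3·13 + 1), so t ≡ 5·9 = 45 ≡ 6 (mod 13).
    Then x = 13 + 21·6 = 139, valid modulo lcm(21, 13) = 273: x ≡ 139 (mod 273).
  Combine with x ≡ 3 (mod 17); new modulus lcm = 4641.
    Write x = 139 + 273·t and substitute into x ≡ 3 (mod 17): 273·t ≡ 3 − 139 = -136 (mod 17).
    Reduce coefficients mod 17: 1·t ≡ 0 (mod 17).
    So t ≡ 0 (mod 17).
    Then x = 139 + 273·0 = 139, valid modulo lcm(273, 17) = 4641: x ≡ 139 (mod 4641).
  Combine with x ≡ 5 (mod 16); new modulus lcm = 74256.
    Write x = 139 + 4641·t and substitute into x ≡ 5 (mod 16): 4641·t ≡ 5 − 139 = -134 (mod 16).
    Reduce coefficients mod 16: 1·t ≡ 10 (mod 16).
    So t ≡ 10 (mod 16).
    Then x = 139 + 4641·10 = 46549, valid modulo lcm(4641, 16) = 74256: x ≡ 46549 (mod 74256).
Verify against each original: 46549 mod 7 = 6, 46549 mod 3 = 1, 46549 mod 13 = 9, 46549 mod 17 = 3, 46549 mod 16 = 5.

x ≡ 46549 (mod 74256).


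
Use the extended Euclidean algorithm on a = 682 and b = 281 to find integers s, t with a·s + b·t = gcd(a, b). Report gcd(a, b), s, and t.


Euclidean algorithm on (682, 281) — divide until remainder is 0:
  682 = 2 · 281 + 120
  281 = 2 · 120 + 41
  120 = 2 · 41 + 38
  41 = 1 · 38 + 3
  38 = 12 · 3 + 2
  3 = 1 · 2 + 1
  2 = 2 · 1 + 0
gcd(682, 281) = 1.
Track Bezout coefficients alongside the remainders: start with r₀ = 682 = a·1 + b·0 (s = 1, t = 0) and r₁ = 281 = a·0 + b·1 (s = 0, t = 1); each new remainder r_{k+1} = r_{k-1} − q_k·r_k inherits s_{k+1} = s_{k-1} − q_k·s_k, t_{k+1} = t_{k-1} − q_k·t_k, so r_k = a·s_k + b·t_k at every step:
  q = 2: r = 120, s = 1 − 2·0 = 1, t = 0 − 2·1 = -2  (check: 682·1 + 281·(-2) = 120)
  q = 2: r = 41, s = 0 − 2·1 = -2, t = 1 − 2·(-2) = 5  (check: 682·(-2) + 281·5 = 41)
  q = 2: r = 38, s = 1 − 2·(-2) = 5, t = -2 − 2·5 = -12  (check: 682·5 + 281·(-12) = 38)
  q = 1: r = 3, s = -2 − 1·5 = -7, t = 5 − 1·(-12) = 17  (check: 682·(-7) + 281·17 = 3)
  q = 12: r = 2, s = 5 − 12·(-7) = 89, t = -12 − 12·17 = -216  (check: 682·89 + 281·(-216) = 2)
  q = 1: r = 1, s = -7 − 1·89 = -96, t = 17 − 1·(-216) = 233  (check: 682·(-96) + 281·233 = 1)
The row with r = 1 (the gcd) gives the Bezout coefficients s = -96, t = 233.
Result: 682 · (-96) + 281 · (233) = 1.

gcd(682, 281) = 1; s = -96, t = 233 (check: 682·(-96) + 281·233 = 1).


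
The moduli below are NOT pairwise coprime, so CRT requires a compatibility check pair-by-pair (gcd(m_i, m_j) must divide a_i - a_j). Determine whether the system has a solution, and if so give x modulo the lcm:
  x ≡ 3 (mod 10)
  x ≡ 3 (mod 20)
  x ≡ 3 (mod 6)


Moduli 10, 20, 6 are not pairwise coprime, so CRT works modulo lcm(m_i) when all pairwise compatibility conditions hold.
Pairwise compatibility: gcd(m_i, m_j) must divide a_i - a_j for every pair.
Merge one congruence at a time:
  Start: x ≡ 3 (mod 10).
  Combine with x ≡ 3 (mod 20): gcd(10, 20) = 10; 3 - 3 = 0, which IS divisible by 10, so compatible.
    Write x = 3 + 10·t and substitute into x ≡ 3 (mod 20): 10·t ≡ 3 − 3 = 0 (mod 20).
    Divide the congruence (and modulus) by g = 10: 1·t ≡ 0 (mod 2).
    So t ≡ 0 (mod 2).
    Then x = 3 + 10·0 = 3, valid modulo lcm(10, 20) = 20: x ≡ 3 (mod 20).
  Combine with x ≡ 3 (mod 6): gcd(20, 6) = 2; 3 - 3 = 0, which IS divisible by 2, so compatible.
    Write x = 3 + 20·t and substitute into x ≡ 3 (mod 6): 20·t ≡ 3 − 3 = 0 (mod 6).
    Divide the congruence (and modulus) by g = 2: 10·t ≡ 0 (mod 3).
    Reduce coefficients mod 3: 1·t ≡ 0 (mod 3).
    So t ≡ 0 (mod 3).
    Then x = 3 + 20·0 = 3, valid modulo lcm(20, 6) = 60: x ≡ 3 (mod 60).
Verify: 3 mod 10 = 3, 3 mod 20 = 3, 3 mod 6 = 3.

x ≡ 3 (mod 60).


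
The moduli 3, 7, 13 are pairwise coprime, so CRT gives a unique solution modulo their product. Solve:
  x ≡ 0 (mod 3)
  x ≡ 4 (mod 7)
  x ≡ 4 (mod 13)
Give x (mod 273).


Moduli 3, 7, 13 are pairwise coprime; by CRT there is a unique solution modulo M = 3 · 7 · 13 = 273.
Solve pairwise, accumulating the modulus:
  Start with x ≡ 0 (mod 3).
  Combine with x ≡ 4 (mod 7): since gcd(3, 7) = 1, we get a unique residue mod 21.
    Write x = 0 + 3·t and substitute into x ≡ 4 (mod 7): 3·t ≡ 4 − 0 = 4 (mod 7).
    The inverse of 3 mod 7 is 5 (since 3·5 = 15 = 2·7 + 1), so t ≡ 5·4 = 20 ≡ 6 (mod 7).
    Then x = 0 + 3·6 = 18, valid modulo lcm(3, 7) = 21: x ≡ 18 (mod 21).
  Combine with x ≡ 4 (mod 13): since gcd(21, 13) = 1, we get a unique residue mod 273.
    Write x = 18 + 21·t and substitute into x ≡ 4 (mod 13): 21·t ≡ 4 − 18 = -14 (mod 13).
    Reduce coefficients mod 13: 8·t ≡ 12 (mod 13).
    The inverse of 8 mod 13 is 5 (since 8·5 = 40 = 3·13 + 1), so t ≡ 5·12 = 60 ≡ 8 (mod 13).
    Then x = 18 + 21·8 = 186, valid modulo lcm(21, 13) = 273: x ≡ 186 (mod 273).
Verify: 186 mod 3 = 0 ✓, 186 mod 7 = 4 ✓, 186 mod 13 = 4 ✓.

x ≡ 186 (mod 273).


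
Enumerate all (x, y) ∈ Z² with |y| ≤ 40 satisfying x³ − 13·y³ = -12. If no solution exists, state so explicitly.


The equation is x³ - 13y³ = -12. For fixed y, x³ = 13·y³ − 12, so a solution requires the RHS to be a perfect cube.
Strategy: iterate y from -40 to 40, compute RHS = 13·y³ − 12, and check whether it is a (positive or negative) perfect cube.
Check small values of y:
  y = 0: RHS = -12 is not a perfect cube.
  y = 1: RHS = 1 = (1)³ ⇒ x = 1 works.
  y = -1: RHS = -25 is not a perfect cube.
  y = 2: RHS = 92 is not a perfect cube.
  y = -2: RHS = -116 is not a perfect cube.
  y = 3: RHS = 339 is not a perfect cube.
  y = -3: RHS = -363 is not a perfect cube.
Continuing the search up to |y| = 40 finds no further solutions beyond those listed.
Collected solutions: (1, 1).

Solutions (with |y| ≤ 40): (1, 1).


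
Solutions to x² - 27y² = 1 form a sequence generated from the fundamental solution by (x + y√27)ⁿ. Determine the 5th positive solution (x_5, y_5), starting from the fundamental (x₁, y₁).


Step 1: Find the fundamental solution (x₁, y₁) of x² - 27y² = 1.
  Expand √27 as a continued fraction. a₀ = ⌊√27⌋ = 5; iterate m_{k+1} = d_k·a_k − m_k, d_{k+1} = (27 − m_{k+1}²)/d_k, a_{k+1} = ⌊(a₀ + m_{k+1})/d_{k+1}⌋ (starting m₀ = 0, d₀ = 1), with convergents p_k = a_k·p_{k-1} + p_{k-2}, q_k = a_k·q_{k-1} + q_{k-2} (p₋₁ = 1, q₋₁ = 0):
  k = 0: a₀ = 5; p₀/q₀ = 5/1; p₀² − 27·q₀² = 25 − 27 = -2.
  k = 1: m = 5, d = 2, a = ⌊(5 + 5)/2⌋ = 5; p/q = (5·5 + 1)/(5·1 + 0) = 26/5; p² − 27·q² = 676 − 675 = 1.
  The first convergent with p² − 27·q² = 1 gives the fundamental solution (x₁, y₁) = (26, 5).
Step 2: Apply the recurrence (x_{n+1}, y_{n+1}) = (x₁x_n + 27y₁y_n, x₁y_n + y₁x_n) repeatedly.
  From (x_1, y_1) = (26, 5): x_2 = 26·26 + 27·5·5 = 1351; y_2 = 26·5 + 5·26 = 260.
  From (x_2, y_2) = (1351, 260): x_3 = 26·1351 + 27·5·260 = 70226; y_3 = 26·260 + 5·1351 = 13515.
  From (x_3, y_3) = (70226, 13515): x_4 = 26·70226 + 27·5·13515 = 3650401; y_4 = 26·13515 + 5·70226 = 702520.
  From (x_4, y_4) = (3650401, 702520): x_5 = 26·3650401 + 27·5·702520 = 189750626; y_5 = 26·702520 + 5·3650401 = 36517525.
Step 3: Verify x_5² - 27·y_5² = 36005300067391876 - 36005300067391875 = 1 (should be 1). ✓

(x_1, y_1) = (26, 5); (x_5, y_5) = (189750626, 36517525).


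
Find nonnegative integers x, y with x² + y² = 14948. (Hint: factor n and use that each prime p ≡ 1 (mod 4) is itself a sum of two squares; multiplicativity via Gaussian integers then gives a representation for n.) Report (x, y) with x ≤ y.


Step 1: Factor n = 14948 = 2^2 · 37 · 101.
Step 2: Check the mod-4 condition on each prime factor: 2 = 2 (special); 37 ≡ 1 (mod 4), exponent 1; 101 ≡ 1 (mod 4), exponent 1.
All primes ≡ 3 (mod 4) appear to even exponent (or don't appear), so by the two-squares theorem n IS expressible as a sum of two squares.
Step 3: Build a representation. Group n = k² · m with k = 2 and m = 37 · 101 = 3737 (a product of primes ≡ 1 (mod 4)); a representation of m scales to one of n via (k·x)² + (k·y)² = k²(x² + y²). Each prime p ≡ 1 (mod 4) is itself a sum of two squares; find a² by testing p − a² for a perfect square:
  37: 37 − 1² = 36 = 6² ⇒ 37 = 1² + 6².
  101: 101 − 1² = 100 = 10² ⇒ 101 = 1² + 10².
  Combine using the Brahmagupta–Fibonacci identity (a² + b²)(c² + d²) = (ac − bd)² + (ad + bc)² = (ac + bd)² + (ad − bc)²:
  37 · 101 = 3737: from (1² + 6²)(1² + 10²), take (1·1 − 6·10, 1·10 + 6·1) = (1 − 60, 10 + 6) = (-59, 16); dropping signs (only squares matter) gives (59, 16); check 59² + 16² = 3481 + 256 = 3737 ✓.
  Scale by k = 2: (2·59, 2·16) = (118, 32).
Step 4: Order so x ≤ y and verify: 32² + 118² = 1024 + 13924 = 14948 = n. ✓

n = 14948 = 32² + 118² (one valid representation with x ≤ y).


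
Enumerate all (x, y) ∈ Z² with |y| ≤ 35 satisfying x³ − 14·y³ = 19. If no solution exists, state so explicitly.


The equation is x³ - 14y³ = 19. For fixed y, x³ = 14·y³ + 19, so a solution requires the RHS to be a perfect cube.
Strategy: iterate y from -35 to 35, compute RHS = 14·y³ + 19, and check whether it is a (positive or negative) perfect cube.
Check small values of y:
  y = 0: RHS = 19 is not a perfect cube.
  y = 1: RHS = 33 is not a perfect cube.
  y = -1: RHS = 5 is not a perfect cube.
  y = 2: RHS = 131 is not a perfect cube.
  y = -2: RHS = -93 is not a perfect cube.
  y = 3: RHS = 397 is not a perfect cube.
  y = -3: RHS = -359 is not a perfect cube.
Continuing the search up to |y| = 35 finds no solutions either.
No (x, y) in the scanned range satisfies the equation.

No integer solutions with |y| ≤ 35.


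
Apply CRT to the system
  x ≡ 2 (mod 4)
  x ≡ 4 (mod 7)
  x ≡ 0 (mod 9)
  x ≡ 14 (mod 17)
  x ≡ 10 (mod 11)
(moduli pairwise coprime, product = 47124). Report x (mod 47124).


Product of moduli M = 4 · 7 · 9 · 17 · 11 = 47124.
Merge one congruence at a time:
  Start: x ≡ 2 (mod 4).
  Combine with x ≡ 4 (mod 7); new modulus lcm = 28.
    Write x = 2 + 4·t and substitute into x ≡ 4 (mod 7): 4·t ≡ 4 − 2 = 2 (mod 7).
    The inverse of 4 mod 7 is 2 (since 4·2 = 8 = 1·7 + 1), so t ≡ 2·2 = 4 ≡ 4 (mod 7).
    Then x = 2 + 4·4 = 18, valid modulo lcm(4, 7) = 28: x ≡ 18 (mod 28).
  Combine with x ≡ 0 (mod 9); new modulus lcm = 252.
    Write x = 18 + 28·t and substitute into x ≡ 0 (mod 9): 28·t ≡ 0 − 18 = -18 (mod 9).
    Reduce coefficients mod 9: 1·t ≡ 0 (mod 9).
    So t ≡ 0 (mod 9).
    Then x = 18 + 28·0 = 18, valid modulo lcm(28, 9) = 252: x ≡ 18 (mod 252).
  Combine with x ≡ 14 (mod 17); new modulus lcm = 4284.
    Write x = 18 + 252·t and substitute into x ≡ 14 (mod 17): 252·t ≡ 14 − 18 = -4 (mod 17).
    Reduce coefficients mod 17: 14·t ≡ 13 (mod 17).
    The inverse of 14 mod 17 is 11 (since 14·11 = 154 = 9·17 + 1), so t ≡ 11·13 = 143 ≡ 7 (mod 17).
    Then x = 18 + 252·7 = 1782, valid modulo lcm(252, 17) = 4284: x ≡ 1782 (mod 4284).
  Combine with x ≡ 10 (mod 11); new modulus lcm = 47124.
    Write x = 1782 + 4284·t and substitute into x ≡ 10 (mod 11): 4284·t ≡ 10 − 1782 = -1772 (mod 11).
    Reduce coefficients mod 11: 5·t ≡ 10 (mod 11).
    The inverse of 5 mod 11 is 9 (since 5·9 = 45 = 4·11 + 1), so t ≡ 9·10 = 90 ≡ 2 (mod 11).
    Then x = 1782 + 4284·2 = 10350, valid modulo lcm(4284, 11) = 47124: x ≡ 10350 (mod 47124).
Verify against each original: 10350 mod 4 = 2, 10350 mod 7 = 4, 10350 mod 9 = 0, 10350 mod 17 = 14, 10350 mod 11 = 10.

x ≡ 10350 (mod 47124).


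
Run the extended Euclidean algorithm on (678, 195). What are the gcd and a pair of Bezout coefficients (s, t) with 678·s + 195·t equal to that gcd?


Euclidean algorithm on (678, 195) — divide until remainder is 0:
  678 = 3 · 195 + 93
  195 = 2 · 93 + 9
  93 = 10 · 9 + 3
  9 = 3 · 3 + 0
gcd(678, 195) = 3.
Track Bezout coefficients alongside the remainders: start with r₀ = 678 = a·1 + b·0 (s = 1, t = 0) and r₁ = 195 = a·0 + b·1 (s = 0, t = 1); each new remainder r_{k+1} = r_{k-1} − q_k·r_k inherits s_{k+1} = s_{k-1} − q_k·s_k, t_{k+1} = t_{k-1} − q_k·t_k, so r_k = a·s_k + b·t_k at every step:
  q = 3: r = 93, s = 1 − 3·0 = 1, t = 0 − 3·1 = -3  (check: 678·1 + 195·(-3) = 93)
  q = 2: r = 9, s = 0 − 2·1 = -2, t = 1 − 2·(-3) = 7  (check: 678·(-2) + 195·7 = 9)
  q = 10: r = 3, s = 1 − 10·(-2) = 21, t = -3 − 10·7 = -73  (check: 678·21 + 195·(-73) = 3)
The row with r = 3 (the gcd) gives the Bezout coefficients s = 21, t = -73.
Result: 678 · (21) + 195 · (-73) = 3.

gcd(678, 195) = 3; s = 21, t = -73 (check: 678·21 + 195·(-73) = 3).


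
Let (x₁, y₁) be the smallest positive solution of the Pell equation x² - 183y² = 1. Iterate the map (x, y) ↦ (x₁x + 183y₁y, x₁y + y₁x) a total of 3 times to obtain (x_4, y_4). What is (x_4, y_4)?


Step 1: Find the fundamental solution (x₁, y₁) of x² - 183y² = 1.
  Expand √183 as a continued fraction. a₀ = ⌊√183⌋ = 13; iterate m_{k+1} = d_k·a_k − m_k, d_{k+1} = (183 − m_{k+1}²)/d_k, a_{k+1} = ⌊(a₀ + m_{k+1})/d_{k+1}⌋ (starting m₀ = 0, d₀ = 1), with convergents p_k = a_k·p_{k-1} + p_{k-2}, q_k = a_k·q_{k-1} + q_{k-2} (p₋₁ = 1, q₋₁ = 0):
  k = 0: a₀ = 13; p₀/q₀ = 13/1; p₀² − 183·q₀² = 169 − 183 = -14.
  k = 1: m = 13, d = 14, a = ⌊(13 + 13)/14⌋ = 1; p/q = (1·13 + 1)/(1·1 + 0) = 14/1; p² − 183·q² = 196 − 183 = 13.
  k = 2: m = 1, d = 13, a = ⌊(13 + 1)/13⌋ = 1; p/q = (1·14 + 13)/(1·1 + 1) = 27/2; p² − 183·q² = 729 − 732 = -3.
  k = 3: m = 12, d = 3, a = ⌊(13 + 12)/3⌋ = 8; p/q = (8·27 + 14)/(8·2 + 1) = 230/17; p² − 183·q² = 52900 − 52887 = 13.
  k = 4: m = 12, d = 13, a = ⌊(13 + 12)/13⌋ = 1; p/q = (1·230 + 27)/(1·17 + 2) = 257/19; p² − 183·q² = 66049 − 66063 = -14.
  k = 5: m = 1, d = 14, a = ⌊(13 + 1)/14⌋ = 1; p/q = (1·257 + 230)/(1·19 + 17) = 487/36; p² − 183·q² = 237169 − 237168 = 1.
  The first convergent with p² − 183·q² = 1 gives the fundamental solution (x₁, y₁) = (487, 36).
Step 2: Apply the recurrence (x_{n+1}, y_{n+1}) = (x₁x_n + 183y₁y_n, x₁y_n + y₁x_n) repeatedly.
  From (x_1, y_1) = (487, 36): x_2 = 487·487 + 183·36·36 = 474337; y_2 = 487·36 + 36·487 = 35064.
  From (x_2, y_2) = (474337, 35064): x_3 = 487·474337 + 183·36·35064 = 462003751; y_3 = 487·35064 + 36·474337 = 34152300.
  From (x_3, y_3) = (462003751, 34152300): x_4 = 487·462003751 + 183·36·34152300 = 449991179137; y_4 = 487·34152300 + 36·462003751 = 33264305136.
Step 3: Verify x_4² - 183·y_4² = 202492061301107624064769 - 202492061301107624064768 = 1 (should be 1). ✓

(x_1, y_1) = (487, 36); (x_4, y_4) = (449991179137, 33264305136).


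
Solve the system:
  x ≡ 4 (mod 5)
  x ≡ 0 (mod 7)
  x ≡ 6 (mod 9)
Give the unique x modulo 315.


Moduli 5, 7, 9 are pairwise coprime; by CRT there is a unique solution modulo M = 5 · 7 · 9 = 315.
Solve pairwise, accumulating the modulus:
  Start with x ≡ 4 (mod 5).
  Combine with x ≡ 0 (mod 7): since gcd(5, 7) = 1, we get a unique residue mod 35.
    Write x = 4 + 5·t and substitute into x ≡ 0 (mod 7): 5·t ≡ 0 − 4 = -4 (mod 7).
    Reduce coefficients mod 7: 5·t ≡ 3 (mod 7).
    The inverse of 5 mod 7 is 3 (since 5·3 = 15 = 2·7 + 1), so t ≡ 3·3 = 9 ≡ 2 (mod 7).
    Then x = 4 + 5·2 = 14, valid modulo lcm(5, 7) = 35: x ≡ 14 (mod 35).
  Combine with x ≡ 6 (mod 9): since gcd(35, 9) = 1, we get a unique residue mod 315.
    Write x = 14 + 35·t and substitute into x ≡ 6 (mod 9): 35·t ≡ 6 − 14 = -8 (mod 9).
    Reduce coefficients mod 9: 8·t ≡ 1 (mod 9).
    The inverse of 8 mod 9 is 8 (since 8·8 = 64 = 7·9 + 1), so t ≡ 8·1 = 8 ≡ 8 (mod 9).
    Then x = 14 + 35·8 = 294, valid modulo lcm(35, 9) = 315: x ≡ 294 (mod 315).
Verify: 294 mod 5 = 4 ✓, 294 mod 7 = 0 ✓, 294 mod 9 = 6 ✓.

x ≡ 294 (mod 315).


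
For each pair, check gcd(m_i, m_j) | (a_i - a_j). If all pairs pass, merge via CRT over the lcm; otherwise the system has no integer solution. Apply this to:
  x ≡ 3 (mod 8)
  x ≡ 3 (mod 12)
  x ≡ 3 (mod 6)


Moduli 8, 12, 6 are not pairwise coprime, so CRT works modulo lcm(m_i) when all pairwise compatibility conditions hold.
Pairwise compatibility: gcd(m_i, m_j) must divide a_i - a_j for every pair.
Merge one congruence at a time:
  Start: x ≡ 3 (mod 8).
  Combine with x ≡ 3 (mod 12): gcd(8, 12) = 4; 3 - 3 = 0, which IS divisible by 4, so compatible.
    Write x = 3 + 8·t and substitute into x ≡ 3 (mod 12): 8·t ≡ 3 − 3 = 0 (mod 12).
    Divide the congruence (and modulus) by g = 4: 2·t ≡ 0 (mod 3).
    The inverse of 2 mod 3 is 2 (since 2·2 = 4 = 1·3 + 1), so t ≡ 2·0 = 0 ≡ 0 (mod 3).
    Then x = 3 + 8·0 = 3, valid modulo lcm(8, 12) = 24: x ≡ 3 (mod 24).
  Combine with x ≡ 3 (mod 6): gcd(24, 6) = 6; 3 - 3 = 0, which IS divisible by 6, so compatible.
    Write x = 3 + 24·t and substitute into x ≡ 3 (mod 6): 24·t ≡ 3 − 3 = 0 (mod 6).
    Divide the congruence (and modulus) by g = 6: 4·t ≡ 0 (mod 1).
    Modulo 1 every t works; take t = 0.
    Then x = 3 + 24·0 = 3, valid modulo lcm(24, 6) = 24: x ≡ 3 (mod 24).
Verify: 3 mod 8 = 3, 3 mod 12 = 3, 3 mod 6 = 3.

x ≡ 3 (mod 24).


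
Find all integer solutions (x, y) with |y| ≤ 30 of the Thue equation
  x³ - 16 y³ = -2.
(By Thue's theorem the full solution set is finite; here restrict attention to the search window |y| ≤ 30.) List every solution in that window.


The equation is x³ - 16y³ = -2. For fixed y, x³ = 16·y³ − 2, so a solution requires the RHS to be a perfect cube.
Strategy: iterate y from -30 to 30, compute RHS = 16·y³ − 2, and check whether it is a (positive or negative) perfect cube.
Check small values of y:
  y = 0: RHS = -2 is not a perfect cube.
  y = 1: RHS = 14 is not a perfect cube.
  y = -1: RHS = -18 is not a perfect cube.
  y = 2: RHS = 126 is not a perfect cube.
  y = -2: RHS = -130 is not a perfect cube.
  y = 3: RHS = 430 is not a perfect cube.
  y = -3: RHS = -434 is not a perfect cube.
Continuing the search up to |y| = 30 finds no solutions either.
No (x, y) in the scanned range satisfies the equation.

No integer solutions with |y| ≤ 30.


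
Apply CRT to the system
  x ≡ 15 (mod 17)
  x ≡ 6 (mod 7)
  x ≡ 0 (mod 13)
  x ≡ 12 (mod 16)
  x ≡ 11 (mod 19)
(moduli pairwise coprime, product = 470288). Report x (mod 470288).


Product of moduli M = 17 · 7 · 13 · 16 · 19 = 470288.
Merge one congruence at a time:
  Start: x ≡ 15 (mod 17).
  Combine with x ≡ 6 (mod 7); new modulus lcm = 119.
    Write x = 15 + 17·t and substitute into x ≡ 6 (mod 7): 17·t ≡ 6 − 15 = -9 (mod 7).
    Reduce coefficients mod 7: 3·t ≡ 5 (mod 7).
    The inverse of 3 mod 7 is 5 (since 3·5 = 15 = 2·7 + 1), so t ≡ 5·5 = 25 ≡ 4 (mod 7).
    Then x = 15 + 17·4 = 83, valid modulo lcm(17, 7) = 119: x ≡ 83 (mod 119).
  Combine with x ≡ 0 (mod 13); new modulus lcm = 1547.
    Write x = 83 + 119·t and substitute into x ≡ 0 (mod 13): 119·t ≡ 0 − 83 = -83 (mod 13).
    Reduce coefficients mod 13: 2·t ≡ 8 (mod 13).
    The inverse of 2 mod 13 is 7 (since 2·7 = 14 = 1·13 + 1), so t ≡ 7·8 = 56 ≡ 4 (mod 13).
    Then x = 83 + 119·4 = 559, valid modulo lcm(119, 13) = 1547: x ≡ 559 (mod 1547).
  Combine with x ≡ 12 (mod 16); new modulus lcm = 24752.
    Write x = 559 + 1547·t and substitute into x ≡ 12 (mod 16): 1547·t ≡ 12 − 559 = -547 (mod 16).
    Reduce coefficients mod 16: 11·t ≡ 13 (mod 16).
    The inverse of 11 mod 16 is 3 (since 11·3 = 33 = 2·16 + 1), so t ≡ 3·13 = 39 ≡ 7 (mod 16).
    Then x = 559 + 1547·7 = 11388, valid modulo lcm(1547, 16) = 24752: x ≡ 11388 (mod 24752).
  Combine with x ≡ 11 (mod 19); new modulus lcm = 470288.
    Write x = 11388 + 24752·t and substitute into x ≡ 11 (mod 19): 24752·t ≡ 11 − 11388 = -11377 (mod 19).
    Reduce coefficients mod 19: 14·t ≡ 4 (mod 19).
    The inverse of 14 mod 19 is 15 (since 14·15 = 210 = 11·19 + 1), so t ≡ 15·4 = 60 ≡ 3 (mod 19).
    Then x = 11388 + 24752·3 = 85644, valid modulo lcm(24752, 19) = 470288: x ≡ 85644 (mod 470288).
Verify against each original: 85644 mod 17 = 15, 85644 mod 7 = 6, 85644 mod 13 = 0, 85644 mod 16 = 12, 85644 mod 19 = 11.

x ≡ 85644 (mod 470288).


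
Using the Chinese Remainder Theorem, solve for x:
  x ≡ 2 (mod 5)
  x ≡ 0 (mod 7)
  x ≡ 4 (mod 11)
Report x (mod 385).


Moduli 5, 7, 11 are pairwise coprime; by CRT there is a unique solution modulo M = 5 · 7 · 11 = 385.
Solve pairwise, accumulating the modulus:
  Start with x ≡ 2 (mod 5).
  Combine with x ≡ 0 (mod 7): since gcd(5, 7) = 1, we get a unique residue mod 35.
    Write x = 2 + 5·t and substitute into x ≡ 0 (mod 7): 5·t ≡ 0 − 2 = -2 (mod 7).
    Reduce coefficients mod 7: 5·t ≡ 5 (mod 7).
    The inverse of 5 mod 7 is 3 (since 5·3 = 15 = 2·7 + 1), so t ≡ 3·5 = 15 ≡ 1 (mod 7).
    Then x = 2 + 5·1 = 7, valid modulo lcm(5, 7) = 35: x ≡ 7 (mod 35).
  Combine with x ≡ 4 (mod 11): since gcd(35, 11) = 1, we get a unique residue mod 385.
    Write x = 7 + 35·t and substitute into x ≡ 4 (mod 11): 35·t ≡ 4 − 7 = -3 (mod 11).
    Reduce coefficients mod 11: 2·t ≡ 8 (mod 11).
    The inverse of 2 mod 11 is 6 (since 2·6 = 12 = 1·11 + 1), so t ≡ 6·8 = 48 ≡ 4 (mod 11).
    Then x = 7 + 35·4 = 147, valid modulo lcm(35, 11) = 385: x ≡ 147 (mod 385).
Verify: 147 mod 5 = 2 ✓, 147 mod 7 = 0 ✓, 147 mod 11 = 4 ✓.

x ≡ 147 (mod 385).


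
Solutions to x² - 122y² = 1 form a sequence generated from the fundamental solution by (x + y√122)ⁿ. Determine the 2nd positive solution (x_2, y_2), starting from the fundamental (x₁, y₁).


Step 1: Find the fundamental solution (x₁, y₁) of x² - 122y² = 1.
  Expand √122 as a continued fraction. a₀ = ⌊√122⌋ = 11; iterate m_{k+1} = d_k·a_k − m_k, d_{k+1} = (122 − m_{k+1}²)/d_k, a_{k+1} = ⌊(a₀ + m_{k+1})/d_{k+1}⌋ (starting m₀ = 0, d₀ = 1), with convergents p_k = a_k·p_{k-1} + p_{k-2}, q_k = a_k·q_{k-1} + q_{k-2} (p₋₁ = 1, q₋₁ = 0):
  k = 0: a₀ = 11; p₀/q₀ = 11/1; p₀² − 122·q₀² = 121 − 122 = -1.
  k = 1: m = 11, d = 1, a = ⌊(11 + 11)/1⌋ = 22; p/q = (22·11 + 1)/(22·1 + 0) = 243/22; p² − 122·q² = 59049 − 59048 = 1.
  The first convergent with p² − 122·q² = 1 gives the fundamental solution (x₁, y₁) = (243, 22).
Step 2: Apply the recurrence (x_{n+1}, y_{n+1}) = (x₁x_n + 122y₁y_n, x₁y_n + y₁x_n) repeatedly.
  From (x_1, y_1) = (243, 22): x_2 = 243·243 + 122·22·22 = 118097; y_2 = 243·22 + 22·243 = 10692.
Step 3: Verify x_2² - 122·y_2² = 13946901409 - 13946901408 = 1 (should be 1). ✓

(x_1, y_1) = (243, 22); (x_2, y_2) = (118097, 10692).


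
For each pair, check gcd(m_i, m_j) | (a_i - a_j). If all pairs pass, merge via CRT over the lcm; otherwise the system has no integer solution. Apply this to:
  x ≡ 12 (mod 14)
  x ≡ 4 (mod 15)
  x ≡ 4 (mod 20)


Moduli 14, 15, 20 are not pairwise coprime, so CRT works modulo lcm(m_i) when all pairwise compatibility conditions hold.
Pairwise compatibility: gcd(m_i, m_j) must divide a_i - a_j for every pair.
Merge one congruence at a time:
  Start: x ≡ 12 (mod 14).
  Combine with x ≡ 4 (mod 15): gcd(14, 15) = 1; 4 - 12 = -8, which IS divisible by 1, so compatible.
    Write x = 12 + 14·t and substitute into x ≡ 4 (mod 15): 14·t ≡ 4 − 12 = -8 (mod 15).
    Reduce coefficients mod 15: 14·t ≡ 7 (mod 15).
    The inverse of 14 mod 15 is 14 (since 14·14 = 196 = 13·15 + 1), so t ≡ 14·7 = 98 ≡ 8 (mod 15).
    Then x = 12 + 14·8 = 124, valid modulo lcm(14, 15) = 210: x ≡ 124 (mod 210).
  Combine with x ≡ 4 (mod 20): gcd(210, 20) = 10; 4 - 124 = -120, which IS divisible by 10, so compatible.
    Write x = 124 + 210·t and substitute into x ≡ 4 (mod 20): 210·t ≡ 4 − 124 = -120 (mod 20).
    Divide the congruence (and modulus) by g = 10: 21·t ≡ -12 (mod 2).
    Reduce coefficients mod 2: 1·t ≡ 0 (mod 2).
    So t ≡ 0 (mod 2).
    Then x = 124 + 210·0 = 124, valid modulo lcm(210, 20) = 420: x ≡ 124 (mod 420).
Verify: 124 mod 14 = 12, 124 mod 15 = 4, 124 mod 20 = 4.

x ≡ 124 (mod 420).


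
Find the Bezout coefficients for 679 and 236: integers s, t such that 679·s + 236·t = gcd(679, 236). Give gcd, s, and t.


Euclidean algorithm on (679, 236) — divide until remainder is 0:
  679 = 2 · 236 + 207
  236 = 1 · 207 + 29
  207 = 7 · 29 + 4
  29 = 7 · 4 + 1
  4 = 4 · 1 + 0
gcd(679, 236) = 1.
Track Bezout coefficients alongside the remainders: start with r₀ = 679 = a·1 + b·0 (s = 1, t = 0) and r₁ = 236 = a·0 + b·1 (s = 0, t = 1); each new remainder r_{k+1} = r_{k-1} − q_k·r_k inherits s_{k+1} = s_{k-1} − q_k·s_k, t_{k+1} = t_{k-1} − q_k·t_k, so r_k = a·s_k + b·t_k at every step:
  q = 2: r = 207, s = 1 − 2·0 = 1, t = 0 − 2·1 = -2  (check: 679·1 + 236·(-2) = 207)
  q = 1: r = 29, s = 0 − 1·1 = -1, t = 1 − 1·(-2) = 3  (check: 679·(-1) + 236·3 = 29)
  q = 7: r = 4, s = 1 − 7·(-1) = 8, t = -2 − 7·3 = -23  (check: 679·8 + 236·(-23) = 4)
  q = 7: r = 1, s = -1 − 7·8 = -57, t = 3 − 7·(-23) = 164  (check: 679·(-57) + 236·164 = 1)
The row with r = 1 (the gcd) gives the Bezout coefficients s = -57, t = 164.
Result: 679 · (-57) + 236 · (164) = 1.

gcd(679, 236) = 1; s = -57, t = 164 (check: 679·(-57) + 236·164 = 1).
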